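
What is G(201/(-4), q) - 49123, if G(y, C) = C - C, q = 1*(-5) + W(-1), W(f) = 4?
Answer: -49123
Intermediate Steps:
q = -1 (q = 1*(-5) + 4 = -5 + 4 = -1)
G(y, C) = 0
G(201/(-4), q) - 49123 = 0 - 49123 = -49123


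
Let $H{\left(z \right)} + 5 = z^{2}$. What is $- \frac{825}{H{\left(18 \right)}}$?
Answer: $- \frac{75}{29} \approx -2.5862$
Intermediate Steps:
$H{\left(z \right)} = -5 + z^{2}$
$- \frac{825}{H{\left(18 \right)}} = - \frac{825}{-5 + 18^{2}} = - \frac{825}{-5 + 324} = - \frac{825}{319} = \left(-825\right) \frac{1}{319} = - \frac{75}{29}$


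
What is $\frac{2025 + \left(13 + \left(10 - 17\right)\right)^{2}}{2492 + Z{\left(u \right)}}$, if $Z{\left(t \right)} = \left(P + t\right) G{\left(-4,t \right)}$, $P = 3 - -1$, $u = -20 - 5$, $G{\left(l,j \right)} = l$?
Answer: $\frac{2061}{2576} \approx 0.80008$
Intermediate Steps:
$u = -25$ ($u = -20 - 5 = -25$)
$P = 4$ ($P = 3 + 1 = 4$)
$Z{\left(t \right)} = -16 - 4 t$ ($Z{\left(t \right)} = \left(4 + t\right) \left(-4\right) = -16 - 4 t$)
$\frac{2025 + \left(13 + \left(10 - 17\right)\right)^{2}}{2492 + Z{\left(u \right)}} = \frac{2025 + \left(13 + \left(10 - 17\right)\right)^{2}}{2492 - -84} = \frac{2025 + \left(13 + \left(10 - 17\right)\right)^{2}}{2492 + \left(-16 + 100\right)} = \frac{2025 + \left(13 - 7\right)^{2}}{2492 + 84} = \frac{2025 + 6^{2}}{2576} = \left(2025 + 36\right) \frac{1}{2576} = 2061 \cdot \frac{1}{2576} = \frac{2061}{2576}$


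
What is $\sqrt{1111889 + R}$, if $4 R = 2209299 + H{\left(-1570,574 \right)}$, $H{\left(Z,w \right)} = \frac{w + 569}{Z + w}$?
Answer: $\frac{\sqrt{183436264757}}{332} \approx 1290.0$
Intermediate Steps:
$H{\left(Z,w \right)} = \frac{569 + w}{Z + w}$
$R = \frac{733486887}{1328}$ ($R = \frac{2209299 + \frac{569 + 574}{-1570 + 574}}{4} = \frac{2209299 + \frac{1}{-996} \cdot 1143}{4} = \frac{2209299 - \frac{381}{332}}{4} = \frac{1}{4} \cdot \frac{733486887}{332} = \frac{733486887}{1328} \approx 5.5232 \cdot 10^{5}$)
$\sqrt{1111889 + R} = \sqrt{1111889 + \frac{733486887}{1328}} = \sqrt{\frac{2210075479}{1328}} = \frac{\sqrt{183436264757}}{332}$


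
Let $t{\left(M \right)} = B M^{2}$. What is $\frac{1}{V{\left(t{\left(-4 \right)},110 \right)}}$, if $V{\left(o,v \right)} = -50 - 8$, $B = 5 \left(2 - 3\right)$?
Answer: $- \frac{1}{58} \approx -0.017241$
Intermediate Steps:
$B = -5$ ($B = 5 \left(-1\right) = -5$)
$t{\left(M \right)} = - 5 M^{2}$
$V{\left(o,v \right)} = -58$
$\frac{1}{V{\left(t{\left(-4 \right)},110 \right)}} = \frac{1}{-58} = - \frac{1}{58}$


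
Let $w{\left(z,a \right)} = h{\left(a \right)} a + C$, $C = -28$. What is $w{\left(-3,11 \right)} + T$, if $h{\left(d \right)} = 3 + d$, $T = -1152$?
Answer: $-1026$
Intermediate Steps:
$w{\left(z,a \right)} = -28 + a \left(3 + a\right)$ ($w{\left(z,a \right)} = \left(3 + a\right) a - 28 = a \left(3 + a\right) - 28 = -28 + a \left(3 + a\right)$)
$w{\left(-3,11 \right)} + T = \left(-28 + 11 \left(3 + 11\right)\right) - 1152 = \left(-28 + 11 \cdot 14\right) - 1152 = \left(-28 + 154\right) - 1152 = 126 - 1152 = -1026$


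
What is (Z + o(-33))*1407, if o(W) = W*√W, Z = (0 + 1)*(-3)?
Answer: -4221 - 46431*I*√33 ≈ -4221.0 - 2.6673e+5*I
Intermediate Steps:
Z = -3 (Z = 1*(-3) = -3)
o(W) = W^(3/2)
(Z + o(-33))*1407 = (-3 + (-33)^(3/2))*1407 = (-3 - 33*I*√33)*1407 = -4221 - 46431*I*√33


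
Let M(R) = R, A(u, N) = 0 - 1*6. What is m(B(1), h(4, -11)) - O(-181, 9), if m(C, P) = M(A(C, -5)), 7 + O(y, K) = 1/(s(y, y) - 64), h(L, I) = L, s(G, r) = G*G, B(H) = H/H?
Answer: 32696/32697 ≈ 0.99997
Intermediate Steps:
B(H) = 1
s(G, r) = G**2
O(y, K) = -7 + 1/(-64 + y**2) (O(y, K) = -7 + 1/(y**2 - 64) = -7 + 1/(-64 + y**2))
A(u, N) = -6 (A(u, N) = 0 - 6 = -6)
m(C, P) = -6
m(B(1), h(4, -11)) - O(-181, 9) = -6 - (449 - 7*(-181)**2)/(-64 + (-181)**2) = -6 - (449 - 7*32761)/(-64 + 32761) = -6 - (449 - 229327)/32697 = -6 - (-228878)/32697 = -6 - 1*(-228878/32697) = -6 + 228878/32697 = 32696/32697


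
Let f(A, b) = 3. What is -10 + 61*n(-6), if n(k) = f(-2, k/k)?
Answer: 173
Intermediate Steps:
n(k) = 3
-10 + 61*n(-6) = -10 + 61*3 = -10 + 183 = 173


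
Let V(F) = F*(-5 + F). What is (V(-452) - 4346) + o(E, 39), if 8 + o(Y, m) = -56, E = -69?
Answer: 202154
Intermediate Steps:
o(Y, m) = -64 (o(Y, m) = -8 - 56 = -64)
(V(-452) - 4346) + o(E, 39) = (-452*(-5 - 452) - 4346) - 64 = (-452*(-457) - 4346) - 64 = (206564 - 4346) - 64 = 202218 - 64 = 202154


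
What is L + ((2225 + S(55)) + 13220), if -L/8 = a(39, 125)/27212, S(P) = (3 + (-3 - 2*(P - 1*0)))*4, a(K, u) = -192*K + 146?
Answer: 102093699/6803 ≈ 15007.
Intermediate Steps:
a(K, u) = 146 - 192*K
S(P) = -8*P (S(P) = (3 + (-3 - 2*(P + 0)))*4 = (3 + (-3 - 2*P))*4 = -2*P*4 = -8*P)
L = 14684/6803 (L = -8*(146 - 192*39)/27212 = -8*(146 - 7488)/27212 = -(-58736)/27212 = -8*(-3671/13606) = 14684/6803 ≈ 2.1585)
L + ((2225 + S(55)) + 13220) = 14684/6803 + ((2225 - 8*55) + 13220) = 14684/6803 + ((2225 - 440) + 13220) = 14684/6803 + (1785 + 13220) = 14684/6803 + 15005 = 102093699/6803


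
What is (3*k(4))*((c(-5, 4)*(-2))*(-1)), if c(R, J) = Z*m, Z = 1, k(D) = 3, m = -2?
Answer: -36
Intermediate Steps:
c(R, J) = -2 (c(R, J) = 1*(-2) = -2)
(3*k(4))*((c(-5, 4)*(-2))*(-1)) = (3*3)*(-2*(-2)*(-1)) = 9*(4*(-1)) = 9*(-4) = -36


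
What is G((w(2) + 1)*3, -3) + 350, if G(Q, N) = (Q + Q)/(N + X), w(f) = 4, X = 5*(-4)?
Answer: 8020/23 ≈ 348.70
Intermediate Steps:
X = -20
G(Q, N) = 2*Q/(-20 + N) (G(Q, N) = (Q + Q)/(N - 20) = (2*Q)/(-20 + N) = 2*Q/(-20 + N))
G((w(2) + 1)*3, -3) + 350 = 2*((4 + 1)*3)/(-20 - 3) + 350 = 2*(5*3)/(-23) + 350 = 2*15*(-1/23) + 350 = -30/23 + 350 = 8020/23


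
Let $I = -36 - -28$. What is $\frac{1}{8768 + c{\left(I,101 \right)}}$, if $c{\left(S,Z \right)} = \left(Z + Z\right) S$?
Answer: $\frac{1}{7152} \approx 0.00013982$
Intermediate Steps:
$I = -8$ ($I = -36 + 28 = -8$)
$c{\left(S,Z \right)} = 2 S Z$ ($c{\left(S,Z \right)} = 2 Z S = 2 S Z$)
$\frac{1}{8768 + c{\left(I,101 \right)}} = \frac{1}{8768 + 2 \left(-8\right) 101} = \frac{1}{8768 - 1616} = \frac{1}{7152}$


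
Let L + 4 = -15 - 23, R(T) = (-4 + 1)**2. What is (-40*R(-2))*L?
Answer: 15120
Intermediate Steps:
R(T) = 9 (R(T) = (-3)**2 = 9)
L = -42 (L = -4 + (-15 - 23) = -4 - 38 = -42)
(-40*R(-2))*L = -40*9*(-42) = -360*(-42) = 15120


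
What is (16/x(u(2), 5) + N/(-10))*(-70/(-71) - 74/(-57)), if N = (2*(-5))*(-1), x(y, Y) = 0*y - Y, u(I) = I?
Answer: -64708/6745 ≈ -9.5935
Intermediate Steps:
x(y, Y) = -Y (x(y, Y) = 0 - Y = -Y)
N = 10 (N = -10*(-1) = 10)
(16/x(u(2), 5) + N/(-10))*(-70/(-71) - 74/(-57)) = (16/((-1*5)) + 10/(-10))*(-70/(-71) - 74/(-57)) = (16/(-5) + 10*(-⅒))*(-70*(-1/71) - 74*(-1/57)) = (16*(-⅕) - 1)*(70/71 + 74/57) = (-16/5 - 1)*(9244/4047) = -21/5*9244/4047 = -64708/6745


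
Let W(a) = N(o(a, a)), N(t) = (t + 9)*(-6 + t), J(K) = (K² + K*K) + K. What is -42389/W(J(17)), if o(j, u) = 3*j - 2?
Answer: -42389/3184384 ≈ -0.013312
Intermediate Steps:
J(K) = K + 2*K² (J(K) = (K² + K²) + K = 2*K² + K = K + 2*K²)
o(j, u) = -2 + 3*j
N(t) = (-6 + t)*(9 + t) (N(t) = (9 + t)*(-6 + t) = (-6 + t)*(9 + t))
W(a) = -60 + (-2 + 3*a)² + 9*a (W(a) = -54 + (-2 + 3*a)² + 3*(-2 + 3*a) = -54 + (-2 + 3*a)² + (-6 + 9*a) = -60 + (-2 + 3*a)² + 9*a)
-42389/W(J(17)) = -42389/(-56 - 51*(1 + 2*17) + 9*(17*(1 + 2*17))²) = -42389/(-56 - 51*(1 + 34) + 9*(17*(1 + 34))²) = -42389/(-56 - 51*35 + 9*(17*35)²) = -42389/(-56 - 3*595 + 9*595²) = -42389/(-56 - 1785 + 9*354025) = -42389/(-56 - 1785 + 3186225) = -42389/3184384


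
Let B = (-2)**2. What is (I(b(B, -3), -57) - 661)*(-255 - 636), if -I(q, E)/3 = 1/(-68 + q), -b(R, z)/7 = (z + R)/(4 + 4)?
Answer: 324490617/551 ≈ 5.8891e+5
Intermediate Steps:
B = 4
b(R, z) = -7*R/8 - 7*z/8 (b(R, z) = -7*(z + R)/(4 + 4) = -7*(R + z)/8 = -7*(R/8 + z/8) = -7*R/8 - 7*z/8)
I(q, E) = -3/(-68 + q)
(I(b(B, -3), -57) - 661)*(-255 - 636) = (-3/(-68 + (-7/8*4 - 7/8*(-3))) - 661)*(-255 - 636) = (-3/(-68 + (-7/2 + 21/8)) - 661)*(-891) = (-3/(-68 - 7/8) - 661)*(-891) = (-3/(-551/8) - 661)*(-891) = (-3*(-8/551) - 661)*(-891) = (24/551 - 661)*(-891) = -364187/551*(-891) = 324490617/551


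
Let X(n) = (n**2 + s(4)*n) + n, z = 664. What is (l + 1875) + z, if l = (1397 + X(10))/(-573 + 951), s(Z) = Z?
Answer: 137327/54 ≈ 2543.1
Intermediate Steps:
X(n) = n**2 + 5*n (X(n) = (n**2 + 4*n) + n = n**2 + 5*n)
l = 221/54 (l = (1397 + 10*(5 + 10))/(-573 + 951) = (1397 + 10*15)/378 = (1397 + 150)*(1/378) = 1547*(1/378) = 221/54 ≈ 4.0926)
(l + 1875) + z = (221/54 + 1875) + 664 = 101471/54 + 664 = 137327/54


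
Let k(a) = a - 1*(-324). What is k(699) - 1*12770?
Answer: -11747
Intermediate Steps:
k(a) = 324 + a (k(a) = a + 324 = 324 + a)
k(699) - 1*12770 = (324 + 699) - 1*12770 = 1023 - 12770 = -11747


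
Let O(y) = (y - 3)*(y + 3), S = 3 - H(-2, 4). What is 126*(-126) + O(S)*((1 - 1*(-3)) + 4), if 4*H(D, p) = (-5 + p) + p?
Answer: -31815/2 ≈ -15908.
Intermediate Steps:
H(D, p) = -5/4 + p/2 (H(D, p) = ((-5 + p) + p)/4 = (-5 + 2*p)/4 = -5/4 + p/2)
S = 9/4 (S = 3 - (-5/4 + (1/2)*4) = 3 - (-5/4 + 2) = 3 - 1*3/4 = 3 - 3/4 = 9/4 ≈ 2.2500)
O(y) = (-3 + y)*(3 + y)
126*(-126) + O(S)*((1 - 1*(-3)) + 4) = 126*(-126) + (-9 + (9/4)**2)*((1 - 1*(-3)) + 4) = -15876 + (-9 + 81/16)*((1 + 3) + 4) = -15876 - 63*(4 + 4)/16 = -15876 - 63/16*8 = -15876 - 63/2 = -31815/2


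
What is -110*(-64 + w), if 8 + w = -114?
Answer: 20460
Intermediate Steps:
w = -122 (w = -8 - 114 = -122)
-110*(-64 + w) = -110*(-64 - 122) = -110*(-186) = 20460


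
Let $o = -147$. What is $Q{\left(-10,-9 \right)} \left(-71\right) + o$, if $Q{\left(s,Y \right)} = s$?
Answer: $563$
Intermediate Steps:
$Q{\left(-10,-9 \right)} \left(-71\right) + o = \left(-10\right) \left(-71\right) - 147 = 710 - 147 = 563$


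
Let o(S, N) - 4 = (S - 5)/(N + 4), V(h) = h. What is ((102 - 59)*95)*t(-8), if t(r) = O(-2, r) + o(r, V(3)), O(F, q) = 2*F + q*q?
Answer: 1776975/7 ≈ 2.5385e+5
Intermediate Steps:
O(F, q) = q² + 2*F (O(F, q) = 2*F + q² = q² + 2*F)
o(S, N) = 4 + (-5 + S)/(4 + N) (o(S, N) = 4 + (S - 5)/(N + 4) = 4 + (-5 + S)/(4 + N))
t(r) = -5/7 + r² + r/7 (t(r) = (r² + 2*(-2)) + (11 + r + 4*3)/(4 + 3) = (r² - 4) + (11 + r + 12)/7 = (-4 + r²) + (23 + r)/7 = (-4 + r²) + (23/7 + r/7) = -5/7 + r² + r/7)
((102 - 59)*95)*t(-8) = ((102 - 59)*95)*(-5/7 + (-8)² + (⅐)*(-8)) = (43*95)*(-5/7 + 64 - 8/7) = 4085*(435/7) = 1776975/7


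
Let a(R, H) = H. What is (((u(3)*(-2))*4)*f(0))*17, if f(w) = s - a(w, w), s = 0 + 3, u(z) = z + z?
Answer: -2448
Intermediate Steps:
u(z) = 2*z
s = 3
f(w) = 3 - w
(((u(3)*(-2))*4)*f(0))*17 = ((((2*3)*(-2))*4)*(3 - 1*0))*17 = (((6*(-2))*4)*(3 + 0))*17 = (-12*4*3)*17 = -48*3*17 = -144*17 = -2448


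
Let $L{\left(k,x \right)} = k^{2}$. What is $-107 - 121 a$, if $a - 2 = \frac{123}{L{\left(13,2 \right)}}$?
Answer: $- \frac{73864}{169} \approx -437.06$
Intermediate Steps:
$a = \frac{461}{169}$ ($a = 2 + \frac{123}{13^{2}} = 2 + \frac{123}{169} = \frac{461}{169} \approx 2.7278$)
$-107 - 121 a = -107 - \frac{55781}{169} = - \frac{73864}{169}$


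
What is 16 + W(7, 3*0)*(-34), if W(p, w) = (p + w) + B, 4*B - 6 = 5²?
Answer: -971/2 ≈ -485.50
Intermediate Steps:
B = 31/4 (B = 3/2 + (¼)*5² = 3/2 + (¼)*25 = 3/2 + 25/4 = 31/4 ≈ 7.7500)
W(p, w) = 31/4 + p + w (W(p, w) = (p + w) + 31/4 = 31/4 + p + w)
16 + W(7, 3*0)*(-34) = 16 + (31/4 + 7 + 3*0)*(-34) = 16 + (31/4 + 7 + 0)*(-34) = 16 + (59/4)*(-34) = 16 - 1003/2 = -971/2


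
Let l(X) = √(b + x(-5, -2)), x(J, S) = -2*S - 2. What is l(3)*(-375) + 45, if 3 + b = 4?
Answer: 45 - 375*√3 ≈ -604.52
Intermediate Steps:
b = 1 (b = -3 + 4 = 1)
x(J, S) = -2 - 2*S
l(X) = √3 (l(X) = √(1 + (-2 - 2*(-2))) = √(1 + (-2 + 4)) = √(1 + 2) = √3)
l(3)*(-375) + 45 = √3*(-375) + 45 = -375*√3 + 45 = 45 - 375*√3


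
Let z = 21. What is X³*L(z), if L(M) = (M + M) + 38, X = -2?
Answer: -640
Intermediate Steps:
L(M) = 38 + 2*M (L(M) = 2*M + 38 = 38 + 2*M)
X³*L(z) = (-2)³*(38 + 2*21) = -8*(38 + 42) = -8*80 = -640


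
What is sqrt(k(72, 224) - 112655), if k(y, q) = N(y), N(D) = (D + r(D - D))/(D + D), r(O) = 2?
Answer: I*sqrt(16222246)/12 ≈ 335.64*I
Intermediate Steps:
N(D) = (2 + D)/(2*D) (N(D) = (D + 2)/(D + D) = (2 + D)/((2*D)) = (2 + D)*(1/(2*D)) = (2 + D)/(2*D))
k(y, q) = (2 + y)/(2*y)
sqrt(k(72, 224) - 112655) = sqrt((1/2)*(2 + 72)/72 - 112655) = sqrt((1/2)*(1/72)*74 - 112655) = sqrt(37/72 - 112655) = sqrt(-8111123/72) = I*sqrt(16222246)/12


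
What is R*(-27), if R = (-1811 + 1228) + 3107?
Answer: -68148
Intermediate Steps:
R = 2524 (R = -583 + 3107 = 2524)
R*(-27) = 2524*(-27) = -68148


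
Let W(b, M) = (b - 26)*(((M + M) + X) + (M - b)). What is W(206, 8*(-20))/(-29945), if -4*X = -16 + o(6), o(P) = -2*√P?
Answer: 24552/5989 - 18*√6/5989 ≈ 4.0922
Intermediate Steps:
X = 4 + √6/2 (X = -(-16 - 2*√6)/4 = 4 + √6/2 ≈ 5.2247)
W(b, M) = (-26 + b)*(4 + √6/2 - b + 3*M) (W(b, M) = (b - 26)*(((M + M) + (4 + √6/2)) + (M - b)) = (-26 + b)*((2*M + (4 + √6/2)) + (M - b)) = (-26 + b)*((4 + √6/2 + 2*M) + (M - b)) = (-26 + b)*(4 + √6/2 - b + 3*M))
W(206, 8*(-20))/(-29945) = (-104 - 1*206² - 624*(-20) - 13*√6 + 30*206 + (½)*206*√6 + 3*(8*(-20))*206)/(-29945) = (-104 - 1*42436 - 78*(-160) - 13*√6 + 6180 + 103*√6 + 3*(-160)*206)*(-1/29945) = (-104 - 42436 + 12480 - 13*√6 + 6180 + 103*√6 - 98880)*(-1/29945) = (-122760 + 90*√6)*(-1/29945) = 24552/5989 - 18*√6/5989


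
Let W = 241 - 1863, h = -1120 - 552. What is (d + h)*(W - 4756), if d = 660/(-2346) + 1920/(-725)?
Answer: 605655734652/56695 ≈ 1.0683e+7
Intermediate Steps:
d = -166094/56695 (d = 660*(-1/2346) + 1920*(-1/725) = -110/391 - 384/145 = -166094/56695 ≈ -2.9296)
h = -1672
W = -1622
(d + h)*(W - 4756) = (-166094/56695 - 1672)*(-1622 - 4756) = -94960134/56695*(-6378) = 605655734652/56695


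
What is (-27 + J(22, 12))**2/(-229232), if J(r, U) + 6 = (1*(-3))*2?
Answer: -1521/229232 ≈ -0.0066352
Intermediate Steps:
J(r, U) = -12 (J(r, U) = -6 + (1*(-3))*2 = -6 - 3*2 = -6 - 6 = -12)
(-27 + J(22, 12))**2/(-229232) = (-27 - 12)**2/(-229232) = (-39)**2*(-1/229232) = 1521*(-1/229232) = -1521/229232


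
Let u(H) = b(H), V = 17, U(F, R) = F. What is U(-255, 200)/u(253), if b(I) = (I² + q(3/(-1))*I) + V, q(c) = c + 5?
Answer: -15/3796 ≈ -0.0039515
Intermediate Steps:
q(c) = 5 + c
b(I) = 17 + I² + 2*I (b(I) = (I² + (5 + 3/(-1))*I) + 17 = (I² + (5 + 3*(-1))*I) + 17 = (I² + (5 - 3)*I) + 17 = (I² + 2*I) + 17 = 17 + I² + 2*I)
u(H) = 17 + H² + 2*H
U(-255, 200)/u(253) = -255/(17 + 253² + 2*253) = -255/(17 + 64009 + 506) = -255/64532 = -255*1/64532 = -15/3796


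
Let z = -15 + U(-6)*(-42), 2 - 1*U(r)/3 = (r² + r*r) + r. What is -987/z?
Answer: -329/2683 ≈ -0.12262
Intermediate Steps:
U(r) = 6 - 6*r² - 3*r (U(r) = 6 - 3*((r² + r*r) + r) = 6 - 3*((r² + r²) + r) = 6 - 3*(2*r² + r) = 6 - 3*(r + 2*r²) = 6 + (-6*r² - 3*r) = 6 - 6*r² - 3*r)
z = 8049 (z = -15 + (6 - 6*(-6)² - 3*(-6))*(-42) = -15 + (6 - 6*36 + 18)*(-42) = -15 + (6 - 216 + 18)*(-42) = -15 - 192*(-42) = -15 + 8064 = 8049)
-987/z = -987/8049 = -987*1/8049 = -329/2683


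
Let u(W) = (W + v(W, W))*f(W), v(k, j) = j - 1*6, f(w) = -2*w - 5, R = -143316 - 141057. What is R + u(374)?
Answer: -843099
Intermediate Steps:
R = -284373
f(w) = -5 - 2*w
v(k, j) = -6 + j (v(k, j) = j - 6 = -6 + j)
u(W) = (-6 + 2*W)*(-5 - 2*W) (u(W) = (W + (-6 + W))*(-5 - 2*W) = (-6 + 2*W)*(-5 - 2*W))
R + u(374) = -284373 + (30 - 4*374² + 2*374) = -284373 + (30 - 4*139876 + 748) = -284373 + (30 - 559504 + 748) = -284373 - 558726 = -843099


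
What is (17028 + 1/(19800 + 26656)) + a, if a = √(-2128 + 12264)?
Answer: 791052769/46456 + 2*√2534 ≈ 17129.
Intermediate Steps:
a = 2*√2534 (a = √10136 = 2*√2534 ≈ 100.68)
(17028 + 1/(19800 + 26656)) + a = (17028 + 1/(19800 + 26656)) + 2*√2534 = (17028 + 1/46456) + 2*√2534 = 791052769/46456 + 2*√2534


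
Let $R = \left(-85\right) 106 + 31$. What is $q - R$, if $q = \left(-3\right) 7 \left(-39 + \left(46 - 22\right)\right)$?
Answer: $9294$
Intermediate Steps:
$R = -8979$ ($R = -9010 + 31 = -8979$)
$q = 315$ ($q = - 21 \left(-39 + \left(46 - 22\right)\right) = - 21 \left(-39 + 24\right) = \left(-21\right) \left(-15\right) = 315$)
$q - R = 315 - -8979 = 315 + 8979 = 9294$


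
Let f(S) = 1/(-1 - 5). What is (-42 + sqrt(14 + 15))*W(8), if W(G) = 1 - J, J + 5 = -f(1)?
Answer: -245 + 35*sqrt(29)/6 ≈ -213.59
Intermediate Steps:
f(S) = -1/6 (f(S) = 1/(-6) = -1/6)
J = -29/6 (J = -5 - 1*(-1/6) = -5 + 1/6 = -29/6 ≈ -4.8333)
W(G) = 35/6 (W(G) = 1 - 1*(-29/6) = 1 + 29/6 = 35/6)
(-42 + sqrt(14 + 15))*W(8) = (-42 + sqrt(14 + 15))*(35/6) = (-42 + sqrt(29))*(35/6) = -245 + 35*sqrt(29)/6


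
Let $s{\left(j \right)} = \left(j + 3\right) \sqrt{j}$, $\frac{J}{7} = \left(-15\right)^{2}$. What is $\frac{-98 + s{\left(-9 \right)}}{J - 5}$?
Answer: $- \frac{49}{785} - \frac{9 i}{785} \approx -0.06242 - 0.011465 i$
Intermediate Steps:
$J = 1575$ ($J = 7 \left(-15\right)^{2} = 7 \cdot 225 = 1575$)
$s{\left(j \right)} = \sqrt{j} \left(3 + j\right)$ ($s{\left(j \right)} = \left(3 + j\right) \sqrt{j} = \sqrt{j} \left(3 + j\right)$)
$\frac{-98 + s{\left(-9 \right)}}{J - 5} = \frac{-98 + \sqrt{-9} \left(3 - 9\right)}{1575 - 5} = \frac{-98 + 3 i \left(-6\right)}{1570} = \left(-98 - 18 i\right) \frac{1}{1570} = - \frac{49}{785} - \frac{9 i}{785}$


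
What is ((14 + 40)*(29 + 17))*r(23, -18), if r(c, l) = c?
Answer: 57132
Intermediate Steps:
((14 + 40)*(29 + 17))*r(23, -18) = ((14 + 40)*(29 + 17))*23 = (54*46)*23 = 2484*23 = 57132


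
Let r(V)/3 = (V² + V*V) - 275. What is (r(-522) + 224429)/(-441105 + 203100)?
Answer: -1858508/238005 ≈ -7.8087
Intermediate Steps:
r(V) = -825 + 6*V² (r(V) = 3*((V² + V*V) - 275) = 3*((V² + V²) - 275) = 3*(2*V² - 275) = 3*(-275 + 2*V²) = -825 + 6*V²)
(r(-522) + 224429)/(-441105 + 203100) = ((-825 + 6*(-522)²) + 224429)/(-441105 + 203100) = ((-825 + 6*272484) + 224429)/(-238005) = ((-825 + 1634904) + 224429)*(-1/238005) = (1634079 + 224429)*(-1/238005) = 1858508*(-1/238005) = -1858508/238005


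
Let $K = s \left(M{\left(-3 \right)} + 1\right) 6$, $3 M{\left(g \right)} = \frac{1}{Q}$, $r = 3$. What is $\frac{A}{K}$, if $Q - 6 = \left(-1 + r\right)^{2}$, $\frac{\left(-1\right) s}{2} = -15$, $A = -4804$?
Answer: $- \frac{2402}{93} \approx -25.828$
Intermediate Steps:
$s = 30$ ($s = \left(-2\right) \left(-15\right) = 30$)
$Q = 10$ ($Q = 6 + \left(-1 + 3\right)^{2} = 6 + 2^{2} = 6 + 4 = 10$)
$M{\left(g \right)} = \frac{1}{30}$ ($M{\left(g \right)} = \frac{1}{3 \cdot 10} = \frac{1}{3} \cdot \frac{1}{10} = \frac{1}{30}$)
$K = 186$ ($K = 30 \left(\frac{1}{30} + 1\right) 6 = 30 \cdot \frac{31}{30} \cdot 6 = 30 \cdot \frac{31}{5} = 186$)
$\frac{A}{K} = - \frac{4804}{186} = \left(-4804\right) \frac{1}{186} = - \frac{2402}{93}$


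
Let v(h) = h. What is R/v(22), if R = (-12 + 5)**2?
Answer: 49/22 ≈ 2.2273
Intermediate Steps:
R = 49 (R = (-7)**2 = 49)
R/v(22) = 49/22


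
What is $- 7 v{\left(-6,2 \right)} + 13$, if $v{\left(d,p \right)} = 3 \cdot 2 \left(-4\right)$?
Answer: $181$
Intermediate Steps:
$v{\left(d,p \right)} = -24$ ($v{\left(d,p \right)} = 6 \left(-4\right) = -24$)
$- 7 v{\left(-6,2 \right)} + 13 = \left(-7\right) \left(-24\right) + 13 = 168 + 13 = 181$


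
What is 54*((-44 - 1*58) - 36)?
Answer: -7452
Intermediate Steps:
54*((-44 - 1*58) - 36) = 54*((-44 - 58) - 36) = 54*(-102 - 36) = 54*(-138) = -7452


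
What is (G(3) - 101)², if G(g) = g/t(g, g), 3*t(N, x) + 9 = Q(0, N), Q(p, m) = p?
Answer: 10404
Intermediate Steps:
t(N, x) = -3 (t(N, x) = -3 + (⅓)*0 = -3 + 0 = -3)
G(g) = -g/3 (G(g) = g/(-3) = g*(-⅓) = -g/3)
(G(3) - 101)² = (-⅓*3 - 101)² = (-1 - 101)² = (-102)² = 10404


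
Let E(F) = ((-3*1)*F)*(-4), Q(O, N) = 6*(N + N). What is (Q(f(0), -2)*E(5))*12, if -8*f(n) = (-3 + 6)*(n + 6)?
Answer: -17280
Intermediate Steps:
f(n) = -9/4 - 3*n/8 (f(n) = -(-3 + 6)*(n + 6)/8 = -3*(6 + n)/8 = -(18 + 3*n)/8 = -9/4 - 3*n/8)
Q(O, N) = 12*N (Q(O, N) = 6*(2*N) = 12*N)
E(F) = 12*F (E(F) = -3*F*(-4) = 12*F)
(Q(f(0), -2)*E(5))*12 = ((12*(-2))*(12*5))*12 = -24*60*12 = -1440*12 = -17280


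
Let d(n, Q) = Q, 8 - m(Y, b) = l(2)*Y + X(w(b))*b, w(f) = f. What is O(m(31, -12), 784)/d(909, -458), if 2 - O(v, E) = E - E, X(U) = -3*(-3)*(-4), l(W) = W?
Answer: -1/229 ≈ -0.0043668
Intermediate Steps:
X(U) = -36 (X(U) = 9*(-4) = -36)
m(Y, b) = 8 - 2*Y + 36*b (m(Y, b) = 8 - (2*Y - 36*b) = 8 - (-36*b + 2*Y) = 8 + (-2*Y + 36*b) = 8 - 2*Y + 36*b)
O(v, E) = 2 (O(v, E) = 2 - (E - E) = 2 - 1*0 = 2 + 0 = 2)
O(m(31, -12), 784)/d(909, -458) = 2/(-458) = 2*(-1/458) = -1/229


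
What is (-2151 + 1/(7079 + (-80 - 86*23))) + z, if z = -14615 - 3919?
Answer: -103859384/5021 ≈ -20685.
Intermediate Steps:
z = -18534
(-2151 + 1/(7079 + (-80 - 86*23))) + z = (-2151 + 1/(7079 + (-80 - 86*23))) - 18534 = (-2151 + 1/(7079 + (-80 - 1978))) - 18534 = (-2151 + 1/(7079 - 2058)) - 18534 = (-2151 + 1/5021) - 18534 = -10800170/5021 - 18534 = -103859384/5021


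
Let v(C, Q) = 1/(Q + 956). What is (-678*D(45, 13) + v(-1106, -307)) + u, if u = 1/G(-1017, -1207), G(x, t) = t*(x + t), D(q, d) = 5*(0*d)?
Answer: 2685017/1742154832 ≈ 0.0015412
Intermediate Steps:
D(q, d) = 0 (D(q, d) = 5*0 = 0)
G(x, t) = t*(t + x)
v(C, Q) = 1/(956 + Q)
u = 1/2684368 (u = 1/(-1207*(-1207 - 1017)) = 1/(-1207*(-2224)) = 1/2684368 ≈ 3.7253e-7)
(-678*D(45, 13) + v(-1106, -307)) + u = (-678*0 + 1/(956 - 307)) + 1/2684368 = (0 + 1/649) + 1/2684368 = 1/649 + 1/2684368 = 2685017/1742154832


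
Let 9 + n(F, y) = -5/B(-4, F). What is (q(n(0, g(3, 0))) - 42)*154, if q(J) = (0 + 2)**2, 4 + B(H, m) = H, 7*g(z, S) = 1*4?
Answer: -5852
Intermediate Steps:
g(z, S) = 4/7 (g(z, S) = (1*4)/7 = (1/7)*4 = 4/7)
B(H, m) = -4 + H
n(F, y) = -67/8 (n(F, y) = -9 - 5/(-4 - 4) = -9 - 5/(-8) = -9 - 5*(-1/8) = -9 + 5/8 = -67/8)
q(J) = 4 (q(J) = 2**2 = 4)
(q(n(0, g(3, 0))) - 42)*154 = (4 - 42)*154 = -38*154 = -5852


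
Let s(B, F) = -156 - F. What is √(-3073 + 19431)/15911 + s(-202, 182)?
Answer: -338 + √16358/15911 ≈ -337.99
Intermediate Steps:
√(-3073 + 19431)/15911 + s(-202, 182) = √(-3073 + 19431)/15911 + (-156 - 1*182) = √16358*(1/15911) + (-156 - 182) = √16358/15911 - 338 = -338 + √16358/15911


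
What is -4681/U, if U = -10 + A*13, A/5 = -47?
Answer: 4681/3065 ≈ 1.5272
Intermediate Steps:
A = -235 (A = 5*(-47) = -235)
U = -3065 (U = -10 - 235*13 = -10 - 3055 = -3065)
-4681/U = -4681/(-3065) = -4681*(-1/3065) = 4681/3065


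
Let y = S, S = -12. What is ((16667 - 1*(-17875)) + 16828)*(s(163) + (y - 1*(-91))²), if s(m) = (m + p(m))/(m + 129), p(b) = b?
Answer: 23407999065/73 ≈ 3.2066e+8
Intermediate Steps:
y = -12
s(m) = 2*m/(129 + m) (s(m) = (m + m)/(m + 129) = (2*m)/(129 + m) = 2*m/(129 + m))
((16667 - 1*(-17875)) + 16828)*(s(163) + (y - 1*(-91))²) = ((16667 - 1*(-17875)) + 16828)*(2*163/(129 + 163) + (-12 - 1*(-91))²) = ((16667 + 17875) + 16828)*(2*163/292 + (-12 + 91)²) = (34542 + 16828)*(2*163*(1/292) + 79²) = 51370*(163/146 + 6241) = 51370*(911349/146) = 23407999065/73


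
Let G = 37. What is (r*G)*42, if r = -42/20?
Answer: -16317/5 ≈ -3263.4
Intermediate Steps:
r = -21/10 (r = -42*1/20 = -21/10 ≈ -2.1000)
(r*G)*42 = -21/10*37*42 = -777/10*42 = -16317/5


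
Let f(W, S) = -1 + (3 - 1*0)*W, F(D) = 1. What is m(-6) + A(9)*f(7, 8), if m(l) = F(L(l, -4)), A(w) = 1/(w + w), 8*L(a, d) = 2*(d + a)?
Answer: 19/9 ≈ 2.1111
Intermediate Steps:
L(a, d) = a/4 + d/4 (L(a, d) = (2*(d + a))/8 = (2*(a + d))/8 = (2*a + 2*d)/8 = a/4 + d/4)
f(W, S) = -1 + 3*W (f(W, S) = -1 + (3 + 0)*W = -1 + 3*W)
A(w) = 1/(2*w)
m(l) = 1
m(-6) + A(9)*f(7, 8) = 1 + ((½)/9)*(-1 + 3*7) = 1 + ((½)*(⅑))*(-1 + 21) = 1 + (1/18)*20 = 1 + 10/9 = 19/9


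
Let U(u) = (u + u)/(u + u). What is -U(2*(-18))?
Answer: -1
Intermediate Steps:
U(u) = 1 (U(u) = (2*u)/((2*u)) = (2*u)*(1/(2*u)) = 1)
-U(2*(-18)) = -1*1 = -1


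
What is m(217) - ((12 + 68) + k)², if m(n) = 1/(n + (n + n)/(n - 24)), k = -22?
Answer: -142347467/42315 ≈ -3364.0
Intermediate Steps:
m(n) = 1/(n + 2*n/(-24 + n)) (m(n) = 1/(n + (2*n)/(-24 + n)) = 1/(n + 2*n/(-24 + n)))
m(217) - ((12 + 68) + k)² = (-24 + 217)/(217*(-22 + 217)) - ((12 + 68) - 22)² = (1/217)*193/195 - (80 - 22)² = (1/217)*(1/195)*193 - 1*58² = 193/42315 - 1*3364 = 193/42315 - 3364 = -142347467/42315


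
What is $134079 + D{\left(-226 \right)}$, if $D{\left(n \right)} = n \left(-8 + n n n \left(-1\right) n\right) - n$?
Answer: $589579393489$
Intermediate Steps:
$D{\left(n \right)} = - n + n \left(-8 - n^{4}\right)$ ($D{\left(n \right)} = n \left(-8 + n^{2} - n n\right) - n = n \left(-8 + n^{2} \left(- n^{2}\right)\right) - n = n \left(-8 - n^{4}\right) - n = - n + n \left(-8 - n^{4}\right)$)
$134079 + D{\left(-226 \right)} = 134079 - - 226 \left(9 + \left(-226\right)^{4}\right) = 134079 - - 226 \left(9 + 2608757776\right) = 134079 - \left(-226\right) 2608757785 = 134079 + 589579259410 = 589579393489$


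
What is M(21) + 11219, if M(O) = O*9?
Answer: 11408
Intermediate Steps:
M(O) = 9*O
M(21) + 11219 = 9*21 + 11219 = 189 + 11219 = 11408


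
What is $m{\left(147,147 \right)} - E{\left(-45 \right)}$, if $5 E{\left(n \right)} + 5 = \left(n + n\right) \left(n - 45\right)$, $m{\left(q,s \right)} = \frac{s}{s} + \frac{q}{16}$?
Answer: $- \frac{25741}{16} \approx -1608.8$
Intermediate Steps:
$m{\left(q,s \right)} = 1 + \frac{q}{16}$ ($m{\left(q,s \right)} = 1 + q \frac{1}{16} = 1 + \frac{q}{16}$)
$E{\left(n \right)} = -1 + \frac{2 n \left(-45 + n\right)}{5}$ ($E{\left(n \right)} = -1 + \frac{\left(n + n\right) \left(n - 45\right)}{5} = -1 + \frac{2 n \left(-45 + n\right)}{5}$)
$m{\left(147,147 \right)} - E{\left(-45 \right)} = \left(1 + \frac{1}{16} \cdot 147\right) - \left(-1 - -810 + \frac{2 \left(-45\right)^{2}}{5}\right) = \left(1 + \frac{147}{16}\right) - \left(-1 + 810 + \frac{2}{5} \cdot 2025\right) = \frac{163}{16} - \left(-1 + 810 + 810\right) = \frac{163}{16} - 1619 = - \frac{25741}{16}$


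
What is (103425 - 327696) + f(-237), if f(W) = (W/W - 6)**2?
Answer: -224246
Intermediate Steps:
f(W) = 25 (f(W) = (1 - 6)**2 = (-5)**2 = 25)
(103425 - 327696) + f(-237) = (103425 - 327696) + 25 = -224271 + 25 = -224246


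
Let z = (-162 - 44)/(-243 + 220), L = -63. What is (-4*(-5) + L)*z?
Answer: -8858/23 ≈ -385.13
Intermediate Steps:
z = 206/23 (z = -206/(-23) = -206*(-1/23) = 206/23 ≈ 8.9565)
(-4*(-5) + L)*z = (-4*(-5) - 63)*(206/23) = (20 - 63)*(206/23) = -43*206/23 = -8858/23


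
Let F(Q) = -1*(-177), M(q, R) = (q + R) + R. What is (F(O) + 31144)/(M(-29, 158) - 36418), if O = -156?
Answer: -31321/36131 ≈ -0.86687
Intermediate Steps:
M(q, R) = q + 2*R (M(q, R) = (R + q) + R = q + 2*R)
F(Q) = 177
(F(O) + 31144)/(M(-29, 158) - 36418) = (177 + 31144)/((-29 + 2*158) - 36418) = 31321/((-29 + 316) - 36418) = 31321/(287 - 36418) = 31321/(-36131) = 31321*(-1/36131) = -31321/36131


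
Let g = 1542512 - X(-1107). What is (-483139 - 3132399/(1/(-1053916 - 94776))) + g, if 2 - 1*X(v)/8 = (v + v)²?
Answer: 3598201945833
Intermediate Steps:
X(v) = 16 - 32*v² (X(v) = 16 - 8*(v + v)² = 16 - 8*4*v² = 16 - 32*v²)
g = 40756864 (g = 1542512 - (16 - 32*(-1107)²) = 1542512 - (16 - 32*1225449) = 1542512 - (16 - 39214368) = 1542512 - 1*(-39214352) = 1542512 + 39214352 = 40756864)
(-483139 - 3132399/(1/(-1053916 - 94776))) + g = (-483139 - 3132399/(1/(-1053916 - 94776))) + 40756864 = (-483139 - 3132399/(1/(-1148692))) + 40756864 = (-483139 - 3132399/(-1/1148692)) + 40756864 = (-483139 - 3132399*(-1148692)) + 40756864 = (-483139 + 3598161672108) + 40756864 = 3598161188969 + 40756864 = 3598201945833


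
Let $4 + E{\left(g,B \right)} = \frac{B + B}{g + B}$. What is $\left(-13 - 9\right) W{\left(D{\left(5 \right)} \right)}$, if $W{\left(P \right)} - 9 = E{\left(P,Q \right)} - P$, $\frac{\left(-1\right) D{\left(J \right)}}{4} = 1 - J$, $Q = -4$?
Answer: $\frac{770}{3} \approx 256.67$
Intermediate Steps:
$D{\left(J \right)} = -4 + 4 J$ ($D{\left(J \right)} = - 4 \left(1 - J\right) = -4 + 4 J$)
$E{\left(g,B \right)} = -4 + \frac{2 B}{B + g}$ ($E{\left(g,B \right)} = -4 + \frac{B + B}{g + B} = -4 + \frac{2 B}{B + g}$)
$W{\left(P \right)} = 9 - P + \frac{2 \left(4 - 2 P\right)}{-4 + P}$ ($W{\left(P \right)} = 9 - \left(P - \frac{2 \left(\left(-1\right) \left(-4\right) - 2 P\right)}{-4 + P}\right) = 9 - \left(P - \frac{2 \left(4 - 2 P\right)}{-4 + P}\right) = 9 - P + \frac{2 \left(4 - 2 P\right)}{-4 + P}$)
$\left(-13 - 9\right) W{\left(D{\left(5 \right)} \right)} = \left(-13 - 9\right) \frac{-28 - \left(-4 + 4 \cdot 5\right)^{2} + 9 \left(-4 + 4 \cdot 5\right)}{-4 + \left(-4 + 4 \cdot 5\right)} = - 22 \frac{-28 - \left(-4 + 20\right)^{2} + 9 \left(-4 + 20\right)}{-4 + \left(-4 + 20\right)} = - 22 \frac{-28 - 16^{2} + 9 \cdot 16}{-4 + 16} = - 22 \frac{-28 - 256 + 144}{12} = - 22 \cdot \frac{1}{12} \left(-140\right) = \left(-22\right) \left(- \frac{35}{3}\right) = \frac{770}{3}$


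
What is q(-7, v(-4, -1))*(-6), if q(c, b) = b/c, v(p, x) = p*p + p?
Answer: 72/7 ≈ 10.286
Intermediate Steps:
v(p, x) = p + p² (v(p, x) = p² + p = p + p²)
q(-7, v(-4, -1))*(-6) = (-4*(1 - 4)/(-7))*(-6) = (-4*(-3)*(-⅐))*(-6) = (12*(-⅐))*(-6) = -12/7*(-6) = 72/7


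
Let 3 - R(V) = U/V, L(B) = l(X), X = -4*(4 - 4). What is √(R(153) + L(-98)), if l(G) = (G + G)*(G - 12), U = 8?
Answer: √7667/51 ≈ 1.7169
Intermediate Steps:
X = 0 (X = -4*0 = 0)
l(G) = 2*G*(-12 + G) (l(G) = (2*G)*(-12 + G) = 2*G*(-12 + G))
L(B) = 0 (L(B) = 2*0*(-12 + 0) = 2*0*(-12) = 0)
R(V) = 3 - 8/V
√(R(153) + L(-98)) = √((3 - 8/153) + 0) = √(451/153 + 0) = √(451/153) = √7667/51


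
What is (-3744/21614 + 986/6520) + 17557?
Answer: 618546731871/35230820 ≈ 17557.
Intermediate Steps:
(-3744/21614 + 986/6520) + 17557 = (-3744*1/21614 + 986*(1/6520)) + 17557 = (-1872/10807 + 493/3260) + 17557 = -774869/35230820 + 17557 = 618546731871/35230820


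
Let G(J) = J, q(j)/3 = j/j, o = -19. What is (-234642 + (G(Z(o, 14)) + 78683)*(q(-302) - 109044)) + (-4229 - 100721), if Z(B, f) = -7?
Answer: -8579249308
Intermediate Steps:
q(j) = 3 (q(j) = 3*(j/j) = 3*1 = 3)
(-234642 + (G(Z(o, 14)) + 78683)*(q(-302) - 109044)) + (-4229 - 100721) = (-234642 + (-7 + 78683)*(3 - 109044)) + (-4229 - 100721) = (-234642 + 78676*(-109041)) - 104950 = (-234642 - 8578909716) - 104950 = -8579144358 - 104950 = -8579249308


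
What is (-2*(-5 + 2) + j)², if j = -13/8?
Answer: 1225/64 ≈ 19.141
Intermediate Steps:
j = -13/8 (j = -13*⅛ = -13/8 ≈ -1.6250)
(-2*(-5 + 2) + j)² = (-2*(-5 + 2) - 13/8)² = (-2*(-3) - 13/8)² = (6 - 13/8)² = (35/8)² = 1225/64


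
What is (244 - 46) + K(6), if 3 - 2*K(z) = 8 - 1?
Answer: 196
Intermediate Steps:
K(z) = -2 (K(z) = 3/2 - (8 - 1)/2 = 3/2 - 1/2*7 = 3/2 - 7/2 = -2)
(244 - 46) + K(6) = (244 - 46) - 2 = 198 - 2 = 196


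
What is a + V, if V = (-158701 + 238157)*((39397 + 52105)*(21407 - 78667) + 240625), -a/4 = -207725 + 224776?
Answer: -416283006509324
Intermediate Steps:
a = -68204 (a = -4*(-207725 + 224776) = -4*17051 = -68204)
V = -416283006441120 (V = 79456*(91502*(-57260) + 240625) = 79456*(-5239404520 + 240625) = 79456*(-5239163895) = -416283006441120)
a + V = -68204 - 416283006441120 = -416283006509324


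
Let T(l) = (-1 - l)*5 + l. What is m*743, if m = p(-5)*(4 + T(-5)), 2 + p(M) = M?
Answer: -98819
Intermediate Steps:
p(M) = -2 + M
T(l) = -5 - 4*l (T(l) = (-5 - 5*l) + l = -5 - 4*l)
m = -133 (m = (-2 - 5)*(4 + (-5 - 4*(-5))) = -7*(4 + (-5 + 20)) = -7*(4 + 15) = -7*19 = -133)
m*743 = -133*743 = -98819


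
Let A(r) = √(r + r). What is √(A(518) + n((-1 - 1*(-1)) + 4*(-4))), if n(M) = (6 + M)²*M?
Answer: √(-1600 + 2*√259) ≈ 39.596*I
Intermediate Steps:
A(r) = √2*√r (A(r) = √(2*r) = √2*√r)
n(M) = M*(6 + M)²
√(A(518) + n((-1 - 1*(-1)) + 4*(-4))) = √(√2*√518 + ((-1 - 1*(-1)) + 4*(-4))*(6 + ((-1 - 1*(-1)) + 4*(-4)))²) = √(2*√259 + ((-1 + 1) - 16)*(6 + ((-1 + 1) - 16))²) = √(2*√259 + (0 - 16)*(6 + (0 - 16))²) = √(2*√259 - 16*(6 - 16)²) = √(2*√259 - 16*(-10)²) = √(2*√259 - 16*100) = √(2*√259 - 1600) = √(-1600 + 2*√259)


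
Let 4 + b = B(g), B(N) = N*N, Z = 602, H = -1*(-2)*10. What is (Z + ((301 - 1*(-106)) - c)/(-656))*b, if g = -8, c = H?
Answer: 5917875/164 ≈ 36085.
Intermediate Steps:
H = 20 (H = 2*10 = 20)
c = 20
B(N) = N**2
b = 60 (b = -4 + (-8)**2 = -4 + 64 = 60)
(Z + ((301 - 1*(-106)) - c)/(-656))*b = (602 + ((301 - 1*(-106)) - 1*20)/(-656))*60 = (602 + ((301 + 106) - 20)*(-1/656))*60 = (602 + (407 - 20)*(-1/656))*60 = (602 + 387*(-1/656))*60 = (602 - 387/656)*60 = (394525/656)*60 = 5917875/164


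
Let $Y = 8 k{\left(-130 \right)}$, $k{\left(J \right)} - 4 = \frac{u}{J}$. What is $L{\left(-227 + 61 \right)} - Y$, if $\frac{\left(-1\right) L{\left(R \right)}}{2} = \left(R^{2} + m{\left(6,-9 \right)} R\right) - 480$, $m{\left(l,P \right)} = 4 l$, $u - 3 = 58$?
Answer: $- \frac{3003796}{65} \approx -46212.0$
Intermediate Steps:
$u = 61$ ($u = 3 + 58 = 61$)
$k{\left(J \right)} = 4 + \frac{61}{J}$
$L{\left(R \right)} = 960 - 48 R - 2 R^{2}$ ($L{\left(R \right)} = - 2 \left(\left(R^{2} + 4 \cdot 6 R\right) - 480\right) = - 2 \left(\left(R^{2} + 24 R\right) - 480\right) = - 2 \left(-480 + R^{2} + 24 R\right) = 960 - 48 R - 2 R^{2}$)
$Y = \frac{1836}{65}$ ($Y = 8 \left(4 + \frac{61}{-130}\right) = 8 \left(4 + 61 \left(- \frac{1}{130}\right)\right) = 8 \left(4 - \frac{61}{130}\right) = 8 \cdot \frac{459}{130} = \frac{1836}{65} \approx 28.246$)
$L{\left(-227 + 61 \right)} - Y = \left(960 - 48 \left(-227 + 61\right) - 2 \left(-227 + 61\right)^{2}\right) - \frac{1836}{65} = \left(960 - -7968 - 2 \left(-166\right)^{2}\right) - \frac{1836}{65} = \left(960 + 7968 - 55112\right) - \frac{1836}{65} = -46184 - \frac{1836}{65} = - \frac{3003796}{65}$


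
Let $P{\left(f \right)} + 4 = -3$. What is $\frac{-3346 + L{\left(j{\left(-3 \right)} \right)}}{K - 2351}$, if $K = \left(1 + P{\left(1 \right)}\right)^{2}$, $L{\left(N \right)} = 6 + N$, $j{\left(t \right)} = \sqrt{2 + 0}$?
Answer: $\frac{668}{463} - \frac{\sqrt{2}}{2315} \approx 1.4422$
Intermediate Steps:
$P{\left(f \right)} = -7$ ($P{\left(f \right)} = -4 - 3 = -7$)
$j{\left(t \right)} = \sqrt{2}$
$K = 36$ ($K = \left(1 - 7\right)^{2} = \left(-6\right)^{2} = 36$)
$\frac{-3346 + L{\left(j{\left(-3 \right)} \right)}}{K - 2351} = \frac{-3346 + \left(6 + \sqrt{2}\right)}{36 - 2351} = \frac{-3340 + \sqrt{2}}{-2315} = \left(-3340 + \sqrt{2}\right) \left(- \frac{1}{2315}\right) = \frac{668}{463} - \frac{\sqrt{2}}{2315}$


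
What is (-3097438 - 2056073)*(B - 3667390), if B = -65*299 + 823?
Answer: 18995851853022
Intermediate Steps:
B = -18612 (B = -19435 + 823 = -18612)
(-3097438 - 2056073)*(B - 3667390) = (-3097438 - 2056073)*(-18612 - 3667390) = -5153511*(-3686002) = 18995851853022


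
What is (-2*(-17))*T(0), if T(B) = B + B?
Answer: 0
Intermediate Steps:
T(B) = 2*B
(-2*(-17))*T(0) = (-2*(-17))*(2*0) = 34*0 = 0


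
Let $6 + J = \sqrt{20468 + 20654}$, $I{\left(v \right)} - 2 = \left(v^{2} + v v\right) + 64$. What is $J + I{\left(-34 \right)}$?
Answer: $2372 + \sqrt{41122} \approx 2574.8$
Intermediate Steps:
$I{\left(v \right)} = 66 + 2 v^{2}$ ($I{\left(v \right)} = 2 + \left(\left(v^{2} + v v\right) + 64\right) = 2 + \left(\left(v^{2} + v^{2}\right) + 64\right) = 2 + \left(2 v^{2} + 64\right) = 2 + \left(64 + 2 v^{2}\right) = 66 + 2 v^{2}$)
$J = -6 + \sqrt{41122}$ ($J = -6 + \sqrt{20468 + 20654} = -6 + \sqrt{41122} \approx 196.79$)
$J + I{\left(-34 \right)} = \left(-6 + \sqrt{41122}\right) + \left(66 + 2 \left(-34\right)^{2}\right) = \left(-6 + \sqrt{41122}\right) + \left(66 + 2 \cdot 1156\right) = \left(-6 + \sqrt{41122}\right) + \left(66 + 2312\right) = \left(-6 + \sqrt{41122}\right) + 2378 = 2372 + \sqrt{41122}$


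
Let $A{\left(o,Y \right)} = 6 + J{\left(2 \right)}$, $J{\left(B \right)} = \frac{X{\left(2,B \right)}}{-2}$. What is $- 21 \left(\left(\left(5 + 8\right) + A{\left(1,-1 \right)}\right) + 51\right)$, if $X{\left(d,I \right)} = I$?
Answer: $-1449$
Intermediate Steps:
$J{\left(B \right)} = - \frac{B}{2}$ ($J{\left(B \right)} = \frac{B}{-2} = B \left(- \frac{1}{2}\right) = - \frac{B}{2}$)
$A{\left(o,Y \right)} = 5$ ($A{\left(o,Y \right)} = 6 - 1 = 5$)
$- 21 \left(\left(\left(5 + 8\right) + A{\left(1,-1 \right)}\right) + 51\right) = - 21 \left(\left(\left(5 + 8\right) + 5\right) + 51\right) = - 21 \left(\left(13 + 5\right) + 51\right) = - 21 \left(18 + 51\right) = \left(-21\right) 69 = -1449$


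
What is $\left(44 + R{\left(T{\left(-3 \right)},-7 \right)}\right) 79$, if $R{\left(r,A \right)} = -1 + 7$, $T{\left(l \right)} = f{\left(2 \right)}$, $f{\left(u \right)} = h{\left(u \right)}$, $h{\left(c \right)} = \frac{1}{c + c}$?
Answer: $3950$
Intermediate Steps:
$h{\left(c \right)} = \frac{1}{2 c}$
$f{\left(u \right)} = \frac{1}{2 u}$
$T{\left(l \right)} = \frac{1}{4}$ ($T{\left(l \right)} = \frac{1}{2 \cdot 2} = \frac{1}{2} \cdot \frac{1}{2} = \frac{1}{4}$)
$R{\left(r,A \right)} = 6$
$\left(44 + R{\left(T{\left(-3 \right)},-7 \right)}\right) 79 = \left(44 + 6\right) 79 = 50 \cdot 79 = 3950$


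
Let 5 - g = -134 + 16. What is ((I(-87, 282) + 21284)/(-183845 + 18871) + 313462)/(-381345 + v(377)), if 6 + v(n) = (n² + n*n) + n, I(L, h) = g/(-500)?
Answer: -25856529352123/7977812692000 ≈ -3.2411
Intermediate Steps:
g = 123 (g = 5 - (-134 + 16) = 5 - 1*(-118) = 5 + 118 = 123)
I(L, h) = -123/500 (I(L, h) = 123/(-500) = 123*(-1/500) = -123/500)
v(n) = -6 + n + 2*n² (v(n) = -6 + ((n² + n*n) + n) = -6 + ((n² + n²) + n) = -6 + (2*n² + n) = -6 + (n + 2*n²) = -6 + n + 2*n²)
((I(-87, 282) + 21284)/(-183845 + 18871) + 313462)/(-381345 + v(377)) = ((-123/500 + 21284)/(-183845 + 18871) + 313462)/(-381345 + (-6 + 377 + 2*377²)) = ((10641877/500)/(-164974) + 313462)/(-381345 + (-6 + 377 + 2*142129)) = ((10641877/500)*(-1/164974) + 313462)/(-381345 + (-6 + 377 + 284258)) = (-10641877/82487000 + 313462)/(-381345 + 284629) = (25856529352123/82487000)/(-96716) = (25856529352123/82487000)*(-1/96716) = -25856529352123/7977812692000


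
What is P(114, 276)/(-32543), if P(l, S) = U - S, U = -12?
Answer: 288/32543 ≈ 0.0088498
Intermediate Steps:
P(l, S) = -12 - S
P(114, 276)/(-32543) = (-12 - 1*276)/(-32543) = (-12 - 276)*(-1/32543) = -288*(-1/32543) = 288/32543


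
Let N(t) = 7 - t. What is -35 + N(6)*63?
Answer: 28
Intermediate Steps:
-35 + N(6)*63 = -35 + (7 - 1*6)*63 = -35 + (7 - 6)*63 = -35 + 1*63 = -35 + 63 = 28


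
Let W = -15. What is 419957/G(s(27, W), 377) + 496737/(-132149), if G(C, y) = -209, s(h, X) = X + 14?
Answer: -2926353454/1453639 ≈ -2013.1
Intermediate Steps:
s(h, X) = 14 + X
419957/G(s(27, W), 377) + 496737/(-132149) = 419957/(-209) + 496737/(-132149) = 419957*(-1/209) + 496737*(-1/132149) = -22103/11 - 496737/132149 = -2926353454/1453639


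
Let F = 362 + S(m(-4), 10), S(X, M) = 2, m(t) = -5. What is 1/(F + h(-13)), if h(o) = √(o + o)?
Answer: 14/5097 - I*√26/132522 ≈ 0.0027467 - 3.8477e-5*I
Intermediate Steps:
h(o) = √2*√o (h(o) = √(2*o) = √2*√o)
F = 364 (F = 362 + 2 = 364)
1/(F + h(-13)) = 1/(364 + √2*√(-13)) = 1/(364 + √2*(I*√13)) = 1/(364 + I*√26)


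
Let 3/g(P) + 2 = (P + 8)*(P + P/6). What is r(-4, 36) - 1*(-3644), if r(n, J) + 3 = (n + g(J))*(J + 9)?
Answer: 6389141/1846 ≈ 3461.1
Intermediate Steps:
g(P) = 3/(-2 + 7*P*(8 + P)/6) (g(P) = 3/(-2 + (P + 8)*(P + P/6)) = 3/(-2 + (8 + P)*(P + P*(⅙))) = 3/(-2 + (8 + P)*(P + P/6)) = 3/(-2 + (8 + P)*(7*P/6)) = 3/(-2 + 7*P*(8 + P)/6))
r(n, J) = -3 + (9 + J)*(n + 18/(-12 + 7*J² + 56*J)) (r(n, J) = -3 + (n + 18/(-12 + 7*J² + 56*J))*(J + 9) = -3 + (n + 18/(-12 + 7*J² + 56*J))*(9 + J) = -3 + (9 + J)*(n + 18/(-12 + 7*J² + 56*J)))
r(-4, 36) - 1*(-3644) = (162 + 18*36 + (-12 + 7*36² + 56*36)*(-3 + 9*(-4) + 36*(-4)))/(-12 + 7*36² + 56*36) - 1*(-3644) = (162 + 648 + (-12 + 7*1296 + 2016)*(-3 - 36 - 144))/(-12 + 7*1296 + 2016) + 3644 = (162 + 648 + (-12 + 9072 + 2016)*(-183))/(-12 + 9072 + 2016) + 3644 = (162 + 648 + 11076*(-183))/11076 + 3644 = (162 + 648 - 2026908)/11076 + 3644 = (1/11076)*(-2026098) + 3644 = -337683/1846 + 3644 = 6389141/1846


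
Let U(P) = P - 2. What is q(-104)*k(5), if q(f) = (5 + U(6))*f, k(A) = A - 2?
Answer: -2808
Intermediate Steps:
k(A) = -2 + A
U(P) = -2 + P
q(f) = 9*f (q(f) = (5 + (-2 + 6))*f = (5 + 4)*f = 9*f)
q(-104)*k(5) = (9*(-104))*(-2 + 5) = -936*3 = -2808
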